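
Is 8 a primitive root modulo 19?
8^{6} ≡ 1 mod 19 and 6 < 18, so ord_19(8) = 6 ≠ 18 and 8 is not a primitive root.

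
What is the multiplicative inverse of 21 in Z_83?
Since 83 is prime, by Fermat 21^(-1) ≡ 21^{81} ≡ 4 mod 83. Verify: 21 × 4 = 84 ≡ 1 mod 83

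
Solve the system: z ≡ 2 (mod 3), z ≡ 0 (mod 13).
M = 3 × 13 = 39. M₁ = 13, y₁ ≡ 1 (mod 3). M₂ = 3, y₂ ≡ 9 (mod 13). z = 2×13×1 + 0×3×9 ≡ 26 (mod 39)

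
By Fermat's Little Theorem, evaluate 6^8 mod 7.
By Fermat: 6^{6} ≡ 1 (mod 7). So 6^{8} = 6^{6} · 6^{2} ≡ 6^{2} ≡ 1 (mod 7)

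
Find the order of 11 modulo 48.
Powers of 11 mod 48: 11^1≡11, 11^2≡25, 11^3≡35, 11^4≡1. ord_48(11) = 4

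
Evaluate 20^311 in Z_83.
Using Fermat: 20^{82} ≡ 1 (mod 83). 311 ≡ 65 (mod 82). So 20^{311} ≡ 20^{65} ≡ 42 (mod 83)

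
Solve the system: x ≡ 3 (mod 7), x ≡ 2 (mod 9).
M = 7 × 9 = 63. M₁ = 9, y₁ ≡ 4 (mod 7). M₂ = 7, y₂ ≡ 4 (mod 9). x = 3×9×4 + 2×7×4 ≡ 38 (mod 63)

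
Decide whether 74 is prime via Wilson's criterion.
(73)! mod 74 = 0. Since 0 ≢ -1 (mod 74), 74 is not prime.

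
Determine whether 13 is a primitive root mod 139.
13^{69} ≡ 1 (mod 139) and 69 < 138, so ord_139(13) = 69 ≠ 138 and 13 is not a primitive root.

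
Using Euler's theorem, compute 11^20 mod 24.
By Euler: 11^{8} ≡ 1 mod 24 since gcd(11, 24) = 1. 20 = 2×8 + 4. So 11^{20} ≡ 11^{4} ≡ 1 mod 24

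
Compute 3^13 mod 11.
Using Fermat: 3^{10} ≡ 1 (mod 11). 13 ≡ 3 (mod 10). So 3^{13} ≡ 3^{3} ≡ 5 (mod 11)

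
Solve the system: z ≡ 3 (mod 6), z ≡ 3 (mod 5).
M = 6 × 5 = 30. M₁ = 5, y₁ ≡ 5 (mod 6). M₂ = 6, y₂ ≡ 1 (mod 5). z = 3×5×5 + 3×6×1 ≡ 3 (mod 30)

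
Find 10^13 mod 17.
By repeated squaring mod 17: 10^{1}≡10, 10^{2}≡15, 10^{4}≡4, 10^{8}≡16. Then 10^{13} = 10^{8+4+1} ≡ 16 × 4 × 10 ≡ 11 mod 17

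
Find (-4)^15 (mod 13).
Using Fermat: (-4)^{12} ≡ 1 (mod 13). 15 ≡ 3 (mod 12). So (-4)^{15} ≡ (-4)^{3} ≡ 1 (mod 13)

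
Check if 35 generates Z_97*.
35^{3} ≡ 1 mod 97 and 3 < 96, so ord_97(35) = 3 ≠ 96 and 35 is not a primitive root.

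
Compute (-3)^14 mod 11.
Using Fermat: (-3)^{10} ≡ 1 (mod 11). 14 ≡ 4 (mod 10). So (-3)^{14} ≡ (-3)^{4} ≡ 4 (mod 11)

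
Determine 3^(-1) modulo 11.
Since 11 is prime, by Fermat 3^(-1) ≡ 3^{9} ≡ 4 mod 11. Verify: 3 × 4 = 12 ≡ 1 mod 11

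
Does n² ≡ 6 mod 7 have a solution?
By Euler's criterion: 6^{3} ≡ 6 mod 7. Since this equals -1 (≡ 6), 6 is not a QR.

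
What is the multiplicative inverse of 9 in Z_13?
Since 13 is prime, by Fermat 9^(-1) ≡ 9^{11} ≡ 3 (mod 13). Verify: 9 × 3 = 27 ≡ 1 (mod 13)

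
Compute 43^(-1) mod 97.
Since 97 is prime, by Fermat 43^(-1) ≡ 43^{95} ≡ 88 mod 97. Verify: 43 × 88 = 3784 ≡ 1 mod 97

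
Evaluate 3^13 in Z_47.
By repeated squaring (mod 47): 3^{1}≡3, 3^{2}≡9, 3^{4}≡34, 3^{8}≡28. Then 3^{13} = 3^{8+4+1} ≡ 28 × 34 × 3 ≡ 36 (mod 47)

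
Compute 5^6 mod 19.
By repeated squaring (mod 19): 5^{1}≡5, 5^{2}≡6, 5^{4}≡17. Then 5^{6} = 5^{4+2} ≡ 17 × 6 ≡ 7 (mod 19)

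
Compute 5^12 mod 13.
Using Fermat: 5^{12} ≡ 1 mod 13. 12 ≡ 0 mod 12. So 5^{12} ≡ 5^{0} ≡ 1 mod 13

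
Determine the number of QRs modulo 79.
Exactly half the non-zero residues mod a prime are QRs: (79-1)/2 = 39.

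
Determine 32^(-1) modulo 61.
Since 61 is prime, by Fermat 32^(-1) ≡ 32^{59} ≡ 21 (mod 61). Verify: 32 × 21 = 672 ≡ 1 (mod 61)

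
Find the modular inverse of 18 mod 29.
Since 29 is prime, by Fermat 18^(-1) ≡ 18^{27} ≡ 21 mod 29. Verify: 18 × 21 = 378 ≡ 1 mod 29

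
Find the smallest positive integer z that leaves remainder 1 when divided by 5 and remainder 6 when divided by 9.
M = 5 × 9 = 45. M₁ = 9, y₁ ≡ 4 (mod 5). M₂ = 5, y₂ ≡ 2 (mod 9). z = 1×9×4 + 6×5×2 ≡ 6 (mod 45)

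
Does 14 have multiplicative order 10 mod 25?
Powers of 14 mod 25: 14^1≡14, 14^2≡21, 14^3≡19, 14^4≡16, 14^5≡24, 14^6≡11, 14^7≡4, 14^8≡6, 14^9≡9, 14^10≡1. First k with 14^k≡1 is k=10. Yes, ord_25(14) = 10.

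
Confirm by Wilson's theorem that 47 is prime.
(46)! mod 47 = 46. Since this equals -1 (mod 47), Wilson confirms 47 is prime.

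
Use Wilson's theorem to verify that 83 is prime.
(82)! mod 83 = 82. Since this equals -1 mod 83, Wilson confirms 83 is prime.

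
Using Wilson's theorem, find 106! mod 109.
(108)! = (106)! × (107) × (108) ≡ -1 (mod 109). So (106)! ≡ -1 × [(108)(107)]^(-1) ≡ 54 (mod 109)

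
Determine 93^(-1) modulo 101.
Since 101 is prime, by Fermat 93^(-1) ≡ 93^{99} ≡ 63 mod 101. Verify: 93 × 63 = 5859 ≡ 1 mod 101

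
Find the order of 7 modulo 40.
Powers of 7 mod 40: 7^1≡7, 7^2≡9, 7^3≡23, 7^4≡1. ord_40(7) = 4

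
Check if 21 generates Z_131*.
21^{65} ≡ 1 (mod 131) and 65 < 130, so ord_131(21) = 65 ≠ 130 and 21 is not a primitive root.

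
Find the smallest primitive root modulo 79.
g = 3. Powers: [3, 9, 27, 2, 6, 18, 54, 4, ...] generates all 78 non-zero residues.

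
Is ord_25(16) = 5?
Powers of 16 mod 25: 16^1≡16, 16^2≡6, 16^3≡21, 16^4≡11, 16^5≡1. First k with 16^k≡1 is k=5. Yes, ord_25(16) = 5.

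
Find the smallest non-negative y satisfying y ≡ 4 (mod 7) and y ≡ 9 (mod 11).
M = 7 × 11 = 77. M₁ = 11, y₁ ≡ 2 (mod 7). M₂ = 7, y₂ ≡ 8 (mod 11). y = 4×11×2 + 9×7×8 ≡ 53 (mod 77)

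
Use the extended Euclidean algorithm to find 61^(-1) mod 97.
Extended GCD: 61(35) + 97(-22) = 1. So 61^(-1) ≡ 35 mod 97. Verify: 61 × 35 = 2135 ≡ 1 mod 97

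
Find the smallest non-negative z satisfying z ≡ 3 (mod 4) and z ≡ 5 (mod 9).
M = 4 × 9 = 36. M₁ = 9, y₁ ≡ 1 (mod 4). M₂ = 4, y₂ ≡ 7 (mod 9). z = 3×9×1 + 5×4×7 ≡ 23 (mod 36)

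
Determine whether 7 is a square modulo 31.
By Euler's criterion: 7^{15} ≡ 1 (mod 31). Since this equals 1, 7 is a QR.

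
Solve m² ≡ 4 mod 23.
The square roots of 4 mod 23 are 2 and 21. Verify: 2² = 4 ≡ 4 mod 23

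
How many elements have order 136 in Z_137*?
A prime p has φ(p-1) primitive roots; here φ(136) = 64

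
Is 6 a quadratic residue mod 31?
By Euler's criterion: 6^{15} ≡ 30 (mod 31). Since this equals -1 (≡ 30), 6 is not a QR.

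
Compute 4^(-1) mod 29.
Since 29 is prime, by Fermat 4^(-1) ≡ 4^{27} ≡ 22 mod 29. Verify: 4 × 22 = 88 ≡ 1 mod 29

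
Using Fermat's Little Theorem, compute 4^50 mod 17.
By Fermat: 4^{16} ≡ 1 (mod 17). 50 = 3×16 + 2. So 4^{50} ≡ 4^{2} ≡ 16 (mod 17)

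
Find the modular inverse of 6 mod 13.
Since 13 is prime, by Fermat 6^(-1) ≡ 6^{11} ≡ 11 (mod 13). Verify: 6 × 11 = 66 ≡ 1 (mod 13)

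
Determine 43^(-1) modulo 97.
Since 97 is prime, by Fermat 43^(-1) ≡ 43^{95} ≡ 88 (mod 97). Verify: 43 × 88 = 3784 ≡ 1 (mod 97)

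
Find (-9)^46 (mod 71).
By repeated squaring (mod 71): (-9)^{1}≡62, (-9)^{2}≡10, (-9)^{4}≡29, (-9)^{8}≡60, (-9)^{16}≡50, (-9)^{32}≡15. Then (-9)^{46} = (-9)^{32+8+4+2} ≡ 15 × 60 × 29 × 10 ≡ 4 (mod 71)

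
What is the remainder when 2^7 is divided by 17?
By repeated squaring mod 17: 2^{1}≡2, 2^{2}≡4, 2^{4}≡16. Then 2^{7} = 2^{4+2+1} ≡ 16 × 4 × 2 ≡ 9 mod 17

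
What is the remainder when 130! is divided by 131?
By Wilson's theorem, (130)! ≡ -1 ≡ 130 (mod 131)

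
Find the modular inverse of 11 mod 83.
Since 83 is prime, by Fermat 11^(-1) ≡ 11^{81} ≡ 68 (mod 83). Verify: 11 × 68 = 748 ≡ 1 (mod 83)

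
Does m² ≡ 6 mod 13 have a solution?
By Euler's criterion: 6^{6} ≡ 12 mod 13. Since this equals -1 (≡ 12), 6 is not a QR.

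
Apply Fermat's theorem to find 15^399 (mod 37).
By Fermat: 15^{36} ≡ 1 (mod 37). 399 ≡ 3 (mod 36). So 15^{399} ≡ 15^{3} ≡ 8 (mod 37)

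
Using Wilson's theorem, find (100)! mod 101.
By Wilson's theorem, (100)! ≡ -1 ≡ 100 mod 101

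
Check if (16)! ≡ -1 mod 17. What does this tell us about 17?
(16)! mod 17 = 16. Since this equals -1 mod 17, Wilson confirms 17 is prime.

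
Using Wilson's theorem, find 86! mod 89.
(88)! = (86)! × (87) × (88) ≡ -1 mod 89. So (86)! ≡ -1 × [(88)(87)]^(-1) ≡ 44 mod 89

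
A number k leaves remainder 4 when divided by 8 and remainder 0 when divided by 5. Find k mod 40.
M = 8 × 5 = 40. M₁ = 5, y₁ ≡ 5 mod 8. M₂ = 8, y₂ ≡ 2 mod 5. k = 4×5×5 + 0×8×2 ≡ 20 mod 40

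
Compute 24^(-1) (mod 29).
Since 29 is prime, by Fermat 24^(-1) ≡ 24^{27} ≡ 23 (mod 29). Verify: 24 × 23 = 552 ≡ 1 (mod 29)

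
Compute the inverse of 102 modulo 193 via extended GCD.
Extended GCD: 102(-70) + 193(37) = 1. So 102^(-1) ≡ -70 ≡ 123 (mod 193). Verify: 102 × 123 = 12546 ≡ 1 (mod 193)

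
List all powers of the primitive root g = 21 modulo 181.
21^1, 21^2, ..., 21^{180} mod 181: [21, 79, 30, 87, 17, 176, 76, 148, 31, 108, 96, 25, 163, 165, 26, 3, 63, 56, 90, 80, 51, 166, 47, 82, 93, 143, 107, 75, 127, 133, 78, 9, 8, 168, 89, 59, 153, 136, 141, 65, 98, 67, 140, 44, 19, 37, 53, 27, 24, 142, 86, 177, 97, 46, 61, 14, 113, 20, 58, 132, 57, 111, 159, 81, 72, 64, 77, 169, 110, 138, 2, 42, 158, 60, 174, 34, 171, 152, 115, 62, 35, 11, 50, 145, 149, 52, 6, 126, 112, 180, 160, 102, 151, 94, 164, 5, 105, 33, 150, 73, 85, 156, 18, 16, 155, 178, 118, 125, 91, 101, 130, 15, 134, 99, 88, 38, 74, 106, 54, 48, 103, 172, 173, 13, 92, 122, 28, 45, 40, 116, 83, 114, 41, 137, 162, 144, 128, 154, 157, 39, 95, 4, 84, 135, 120, 167, 68, 161, 123, 49, 124, 70, 22, 100, 109, 117, 104, 12, 71, 43, 179, 139, 23, 121, 7, 147, 10, 29, 66, 119, 146, 170, 131, 36, 32, 129, 175, 55, 69, 1]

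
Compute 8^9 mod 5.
Using Fermat: 8^{4} ≡ 1 mod 5. 9 ≡ 1 mod 4. So 8^{9} ≡ 8^{1} ≡ 3 mod 5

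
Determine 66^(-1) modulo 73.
Since 73 is prime, by Fermat 66^(-1) ≡ 66^{71} ≡ 52 (mod 73). Verify: 66 × 52 = 3432 ≡ 1 (mod 73)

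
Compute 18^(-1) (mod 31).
Since 31 is prime, by Fermat 18^(-1) ≡ 18^{29} ≡ 19 (mod 31). Verify: 18 × 19 = 342 ≡ 1 (mod 31)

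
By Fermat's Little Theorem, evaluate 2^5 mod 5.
By Fermat: 2^{4} ≡ 1 mod 5. So 2^{5} = 2^{4} · 2^{1} ≡ 2^{1} ≡ 2 mod 5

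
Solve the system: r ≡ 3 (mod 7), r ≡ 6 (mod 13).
M = 7 × 13 = 91. M₁ = 13, y₁ ≡ 6 (mod 7). M₂ = 7, y₂ ≡ 2 (mod 13). r = 3×13×6 + 6×7×2 ≡ 45 (mod 91)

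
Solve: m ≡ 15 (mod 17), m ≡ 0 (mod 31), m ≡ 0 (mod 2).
M = 17 × 31 × 2 = 1054. M₁ = 62, y₁ ≡ 14 (mod 17). M₂ = 34, y₂ ≡ 21 (mod 31). M₃ = 527, y₃ ≡ 1 (mod 2). m = 15×62×14 + 0×34×21 + 0×527×1 ≡ 372 (mod 1054)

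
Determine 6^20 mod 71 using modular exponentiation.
By repeated squaring mod 71: 6^{1}≡6, 6^{2}≡36, 6^{4}≡18, 6^{8}≡40, 6^{16}≡38. Then 6^{20} = 6^{16+4} ≡ 38 × 18 ≡ 45 mod 71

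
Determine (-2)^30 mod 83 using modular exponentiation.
By repeated squaring mod 83: (-2)^{1}≡81, (-2)^{2}≡4, (-2)^{4}≡16, (-2)^{8}≡7, (-2)^{16}≡49. Then (-2)^{30} = (-2)^{16+8+4+2} ≡ 49 × 7 × 16 × 4 ≡ 40 mod 83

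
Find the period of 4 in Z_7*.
Powers of 4 mod 7: 4^1≡4, 4^2≡2, 4^3≡1. Order = 3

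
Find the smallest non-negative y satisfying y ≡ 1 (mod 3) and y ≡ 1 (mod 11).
M = 3 × 11 = 33. M₁ = 11, y₁ ≡ 2 (mod 3). M₂ = 3, y₂ ≡ 4 (mod 11). y = 1×11×2 + 1×3×4 ≡ 1 (mod 33)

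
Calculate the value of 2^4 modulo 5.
2^{4} = 16 ≡ 1 mod 5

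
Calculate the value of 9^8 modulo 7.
Using Fermat: 9^{6} ≡ 1 mod 7. 8 ≡ 2 mod 6. So 9^{8} ≡ 9^{2} ≡ 4 mod 7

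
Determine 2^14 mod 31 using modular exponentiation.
By repeated squaring mod 31: 2^{1}≡2, 2^{2}≡4, 2^{4}≡16, 2^{8}≡8. Then 2^{14} = 2^{8+4+2} ≡ 8 × 16 × 4 ≡ 16 mod 31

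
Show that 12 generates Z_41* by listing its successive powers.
12^1, 12^2, ..., 12^{40} mod 41: [12, 21, 6, 31, 3, 36, 22, 18, 11, 9, 26, 25, 13, 33, 27, 37, 34, 39, 17, 40, 29, 20, 35, 10, 38, 5, 19, 23, 30, 32, 15, 16, 28, 8, 14, 4, 7, 2, 24, 1]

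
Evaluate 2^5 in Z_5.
Using Fermat: 2^{4} ≡ 1 mod 5. 5 ≡ 1 mod 4. So 2^{5} ≡ 2^{1} ≡ 2 mod 5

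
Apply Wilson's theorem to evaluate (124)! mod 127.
(126)! = (124)! × (125) × (126) ≡ -1 (mod 127). So (124)! ≡ -1 × [(126)(125)]^(-1) ≡ 63 (mod 127)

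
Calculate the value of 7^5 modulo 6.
By repeated squaring mod 6: 7^{1}≡1, 7^{2}≡1, 7^{4}≡1. Then 7^{5} = 7^{4+1} ≡ 1 × 1 ≡ 1 mod 6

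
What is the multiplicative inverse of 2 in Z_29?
Since 29 is prime, by Fermat 2^(-1) ≡ 2^{27} ≡ 15 mod 29. Verify: 2 × 15 = 30 ≡ 1 mod 29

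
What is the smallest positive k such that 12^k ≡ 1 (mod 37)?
Powers of 12 mod 37: 12^1≡12, 12^2≡33, 12^3≡26, 12^4≡16, 12^5≡7, 12^6≡10, 12^7≡9, 12^8≡34, 12^9≡1. Order = 9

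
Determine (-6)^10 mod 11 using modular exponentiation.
Using Fermat: (-6)^{10} ≡ 1 (mod 11). 10 ≡ 0 (mod 10). So (-6)^{10} ≡ (-6)^{0} ≡ 1 (mod 11)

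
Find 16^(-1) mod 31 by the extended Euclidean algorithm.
Extended GCD: 16(2) + 31(-1) = 1. So 16^(-1) ≡ 2 mod 31. Verify: 16 × 2 = 32 ≡ 1 mod 31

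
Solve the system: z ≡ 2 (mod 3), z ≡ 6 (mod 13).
M = 3 × 13 = 39. M₁ = 13, y₁ ≡ 1 (mod 3). M₂ = 3, y₂ ≡ 9 (mod 13). z = 2×13×1 + 6×3×9 ≡ 32 (mod 39)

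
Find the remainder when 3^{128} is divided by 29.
By Fermat: 3^{28} ≡ 1 (mod 29). 128 = 4×28 + 16. So 3^{128} ≡ 3^{16} ≡ 20 (mod 29)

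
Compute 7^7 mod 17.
By repeated squaring mod 17: 7^{1}≡7, 7^{2}≡15, 7^{4}≡4. Then 7^{7} = 7^{4+2+1} ≡ 4 × 15 × 7 ≡ 12 mod 17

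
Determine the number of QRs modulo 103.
For prime 103, there are (p-1)/2 = (103-1)/2 = 51 quadratic residues (excluding 0).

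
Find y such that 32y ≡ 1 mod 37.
Since 37 is prime, by Fermat 32^(-1) ≡ 32^{35} ≡ 22 mod 37. Verify: 32 × 22 = 704 ≡ 1 mod 37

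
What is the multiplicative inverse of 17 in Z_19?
Since 19 is prime, by Fermat 17^(-1) ≡ 17^{17} ≡ 9 mod 19. Verify: 17 × 9 = 153 ≡ 1 mod 19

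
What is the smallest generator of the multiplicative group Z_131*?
g = 2. For each prime q|130: 2^{65}≡130, 2^{26}≡53, 2^{10}≡107, none ≡ 1, so ord_131(2) = 130 and 2 is a primitive root.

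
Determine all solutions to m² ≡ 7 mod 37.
The square roots of 7 mod 37 are 9 and 28. Verify: 9² = 81 ≡ 7 mod 37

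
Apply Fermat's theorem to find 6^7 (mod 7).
By Fermat: 6^{6} ≡ 1 (mod 7). So 6^{7} = 6^{6} · 6^{1} ≡ 6^{1} ≡ 6 (mod 7)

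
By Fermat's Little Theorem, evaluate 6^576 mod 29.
By Fermat: 6^{28} ≡ 1 (mod 29). 576 ≡ 16 (mod 28). So 6^{576} ≡ 6^{16} ≡ 7 (mod 29)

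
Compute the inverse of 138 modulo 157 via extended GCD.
Extended GCD: 138(33) + 157(-29) = 1. So 138^(-1) ≡ 33 mod 157. Verify: 138 × 33 = 4554 ≡ 1 mod 157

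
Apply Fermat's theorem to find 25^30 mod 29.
By Fermat: 25^{28} ≡ 1 mod 29. So 25^{30} = 25^{28} · 25^{2} ≡ 25^{2} ≡ 16 mod 29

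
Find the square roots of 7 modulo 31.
The square roots of 7 mod 31 are 10 and 21. Verify: 10² = 100 ≡ 7 mod 31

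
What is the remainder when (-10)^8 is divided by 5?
By repeated squaring (mod 5): (-10)^{1}≡0, (-10)^{2}≡0, (-10)^{4}≡0, (-10)^{8}≡0. So (-10)^{8} ≡ 0 (mod 5)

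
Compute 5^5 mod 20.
By repeated squaring mod 20: 5^{1}≡5, 5^{2}≡5, 5^{4}≡5. Then 5^{5} = 5^{4+1} ≡ 5 × 5 ≡ 5 mod 20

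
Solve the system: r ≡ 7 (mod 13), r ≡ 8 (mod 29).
M = 13 × 29 = 377. M₁ = 29, y₁ ≡ 9 (mod 13). M₂ = 13, y₂ ≡ 9 (mod 29). r = 7×29×9 + 8×13×9 ≡ 124 (mod 377)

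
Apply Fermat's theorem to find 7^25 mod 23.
By Fermat: 7^{22} ≡ 1 mod 23. So 7^{25} = 7^{22} · 7^{3} ≡ 7^{3} ≡ 21 mod 23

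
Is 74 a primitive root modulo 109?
74^{54} ≡ 1 mod 109 and 54 < 108, so ord_109(74) = 54 ≠ 108 and 74 is not a primitive root.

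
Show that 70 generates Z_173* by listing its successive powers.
70^1, 70^2, ..., 70^{172} mod 173: [70, 56, 114, 22, 156, 21, 86, 138, 145, 116, 162, 95, 76, 130, 104, 14, 115, 92, 39, 135, 108, 121, 166, 29, 127, 67, 19, 119, 26, 90, 72, 23, 53, 77, 27, 160, 128, 137, 75, 60, 48, 73, 93, 109, 18, 49, 143, 149, 50, 40, 32, 164, 62, 15, 12, 148, 153, 157, 91, 142, 79, 167, 99, 10, 8, 41, 102, 47, 3, 37, 168, 169, 66, 122, 63, 85, 68, 89, 2, 140, 112, 55, 44, 139, 42, 172, 103, 117, 59, 151, 17, 152, 87, 35, 28, 57, 11, 78, 97, 43, 69, 159, 58, 81, 134, 38, 65, 52, 7, 144, 46, 106, 154, 54, 147, 83, 101, 150, 120, 96, 146, 13, 45, 36, 98, 113, 125, 100, 80, 64, 155, 124, 30, 24, 123, 133, 141, 9, 111, 158, 161, 25, 20, 16, 82, 31, 94, 6, 74, 163, 165, 132, 71, 126, 170, 136, 5, 4, 107, 51, 110, 88, 105, 84, 171, 33, 61, 118, 129, 34, 131, 1]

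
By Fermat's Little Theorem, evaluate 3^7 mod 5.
By Fermat: 3^{4} ≡ 1 (mod 5). So 3^{7} = 3^{4} · 3^{3} ≡ 3^{3} ≡ 2 (mod 5)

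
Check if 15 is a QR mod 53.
By Euler's criterion: 15^{26} ≡ 1 (mod 53). Since this equals 1, 15 is a QR.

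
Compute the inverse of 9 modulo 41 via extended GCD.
Extended GCD: 9(-9) + 41(2) = 1. So 9^(-1) ≡ -9 ≡ 32 (mod 41). Verify: 9 × 32 = 288 ≡ 1 (mod 41)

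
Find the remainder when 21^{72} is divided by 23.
By Fermat: 21^{22} ≡ 1 (mod 23). 72 = 3×22 + 6. So 21^{72} ≡ 21^{6} ≡ 18 (mod 23)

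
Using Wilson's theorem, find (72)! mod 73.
By Wilson's theorem, (72)! ≡ -1 ≡ 72 mod 73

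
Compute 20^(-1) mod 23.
Since 23 is prime, by Fermat 20^(-1) ≡ 20^{21} ≡ 15 mod 23. Verify: 20 × 15 = 300 ≡ 1 mod 23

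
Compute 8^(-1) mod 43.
Since 43 is prime, by Fermat 8^(-1) ≡ 8^{41} ≡ 27 mod 43. Verify: 8 × 27 = 216 ≡ 1 mod 43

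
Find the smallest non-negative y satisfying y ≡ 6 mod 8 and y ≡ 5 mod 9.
M = 8 × 9 = 72. M₁ = 9, y₁ ≡ 1 mod 8. M₂ = 8, y₂ ≡ 8 mod 9. y = 6×9×1 + 5×8×8 ≡ 14 mod 72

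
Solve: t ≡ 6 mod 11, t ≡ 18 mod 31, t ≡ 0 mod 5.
M = 11 × 31 × 5 = 1705. M₁ = 155, y₁ ≡ 1 mod 11. M₂ = 55, y₂ ≡ 22 mod 31. M₃ = 341, y₃ ≡ 1 mod 5. t = 6×155×1 + 18×55×22 + 0×341×1 ≡ 545 mod 1705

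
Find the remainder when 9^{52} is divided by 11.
By Fermat: 9^{10} ≡ 1 mod 11. 52 = 5×10 + 2. So 9^{52} ≡ 9^{2} ≡ 4 mod 11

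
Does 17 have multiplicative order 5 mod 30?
Powers of 17 mod 30: 17^1≡17, 17^2≡19, 17^3≡23, 17^4≡1. Already 17^4≡1, so the order is 4 < 5. No, the actual order is 4.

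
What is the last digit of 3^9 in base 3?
By repeated squaring (mod 3): 3^{1}≡0, 3^{2}≡0, 3^{4}≡0, 3^{8}≡0. Then 3^{9} = 3^{8+1} ≡ 0 × 0 ≡ 0 (mod 3)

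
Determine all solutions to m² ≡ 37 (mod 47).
The square roots of 37 mod 47 are 32 and 15. Verify: 32² = 1024 ≡ 37 (mod 47)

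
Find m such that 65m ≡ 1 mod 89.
Since 89 is prime, by Fermat 65^(-1) ≡ 65^{87} ≡ 63 mod 89. Verify: 65 × 63 = 4095 ≡ 1 mod 89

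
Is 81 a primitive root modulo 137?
81^{34} ≡ 1 mod 137 and 34 < 136, so ord_137(81) = 34 ≠ 136 and 81 is not a primitive root.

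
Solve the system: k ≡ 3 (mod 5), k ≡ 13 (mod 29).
M = 5 × 29 = 145. M₁ = 29, y₁ ≡ 4 (mod 5). M₂ = 5, y₂ ≡ 6 (mod 29). k = 3×29×4 + 13×5×6 ≡ 13 (mod 145)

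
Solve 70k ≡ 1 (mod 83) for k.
Since 83 is prime, by Fermat 70^(-1) ≡ 70^{81} ≡ 51 (mod 83). Verify: 70 × 51 = 3570 ≡ 1 (mod 83)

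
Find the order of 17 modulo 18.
Powers of 17 mod 18: 17^1≡17, 17^2≡1. ord_18(17) = 2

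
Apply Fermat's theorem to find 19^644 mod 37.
By Fermat: 19^{36} ≡ 1 mod 37. 644 ≡ 32 mod 36. So 19^{644} ≡ 19^{32} ≡ 16 mod 37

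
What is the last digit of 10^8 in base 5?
By repeated squaring mod 5: 10^{1}≡0, 10^{2}≡0, 10^{4}≡0, 10^{8}≡0. So 10^{8} ≡ 0 mod 5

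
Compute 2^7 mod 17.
By repeated squaring (mod 17): 2^{1}≡2, 2^{2}≡4, 2^{4}≡16. Then 2^{7} = 2^{4+2+1} ≡ 16 × 4 × 2 ≡ 9 (mod 17)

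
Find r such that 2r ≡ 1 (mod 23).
Since 23 is prime, by Fermat 2^(-1) ≡ 2^{21} ≡ 12 (mod 23). Verify: 2 × 12 = 24 ≡ 1 (mod 23)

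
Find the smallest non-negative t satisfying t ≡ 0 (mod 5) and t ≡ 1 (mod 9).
M = 5 × 9 = 45. M₁ = 9, y₁ ≡ 4 (mod 5). M₂ = 5, y₂ ≡ 2 (mod 9). t = 0×9×4 + 1×5×2 ≡ 10 (mod 45)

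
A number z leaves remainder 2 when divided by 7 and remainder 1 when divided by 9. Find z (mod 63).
M = 7 × 9 = 63. M₁ = 9, y₁ ≡ 4 (mod 7). M₂ = 7, y₂ ≡ 4 (mod 9). z = 2×9×4 + 1×7×4 ≡ 37 (mod 63)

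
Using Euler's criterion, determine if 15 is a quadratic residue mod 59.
By Euler's criterion: 15^{29} ≡ 1 (mod 59). Since this equals 1, 15 is a QR.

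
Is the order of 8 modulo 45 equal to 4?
Powers of 8 mod 45: 8^1≡8, 8^2≡19, 8^3≡17, 8^4≡1. First k with 8^k≡1 is k=4. Yes, ord_45(8) = 4.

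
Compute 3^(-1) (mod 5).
Since 5 is prime, by Fermat 3^(-1) ≡ 3^{3} ≡ 2 (mod 5). Verify: 3 × 2 = 6 ≡ 1 (mod 5)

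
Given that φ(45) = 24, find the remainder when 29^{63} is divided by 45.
By Euler: 29^{24} ≡ 1 (mod 45) since gcd(29, 45) = 1. 63 = 2×24 + 15. So 29^{63} ≡ 29^{15} ≡ 44 (mod 45)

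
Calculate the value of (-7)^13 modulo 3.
Using Fermat: (-7)^{2} ≡ 1 mod 3. 13 ≡ 1 mod 2. So (-7)^{13} ≡ (-7)^{1} ≡ 2 mod 3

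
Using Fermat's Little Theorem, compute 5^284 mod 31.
By Fermat: 5^{30} ≡ 1 (mod 31). 284 ≡ 14 (mod 30). So 5^{284} ≡ 5^{14} ≡ 25 (mod 31)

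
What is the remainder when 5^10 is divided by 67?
By repeated squaring (mod 67): 5^{1}≡5, 5^{2}≡25, 5^{4}≡22, 5^{8}≡15. Then 5^{10} = 5^{8+2} ≡ 15 × 25 ≡ 40 (mod 67)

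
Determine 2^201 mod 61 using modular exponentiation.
Using Fermat: 2^{60} ≡ 1 (mod 61). 201 ≡ 21 (mod 60). So 2^{201} ≡ 2^{21} ≡ 33 (mod 61)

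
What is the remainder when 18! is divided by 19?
By Wilson's theorem, (18)! ≡ -1 ≡ 18 mod 19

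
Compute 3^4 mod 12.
3^{4} = 81 ≡ 9 (mod 12)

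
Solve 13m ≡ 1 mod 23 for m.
Since 23 is prime, by Fermat 13^(-1) ≡ 13^{21} ≡ 16 mod 23. Verify: 13 × 16 = 208 ≡ 1 mod 23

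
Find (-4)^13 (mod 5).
Using Fermat: (-4)^{4} ≡ 1 (mod 5). 13 ≡ 1 (mod 4). So (-4)^{13} ≡ (-4)^{1} ≡ 1 (mod 5)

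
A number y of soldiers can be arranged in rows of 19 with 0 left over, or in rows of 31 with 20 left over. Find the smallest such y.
M = 19 × 31 = 589. M₁ = 31, y₁ ≡ 8 mod 19. M₂ = 19, y₂ ≡ 18 mod 31. y = 0×31×8 + 20×19×18 ≡ 361 mod 589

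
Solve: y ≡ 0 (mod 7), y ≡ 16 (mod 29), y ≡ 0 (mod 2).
M = 7 × 29 × 2 = 406. M₁ = 58, y₁ ≡ 4 (mod 7). M₂ = 14, y₂ ≡ 27 (mod 29). M₃ = 203, y₃ ≡ 1 (mod 2). y = 0×58×4 + 16×14×27 + 0×203×1 ≡ 364 (mod 406)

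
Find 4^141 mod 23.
Using Fermat: 4^{22} ≡ 1 mod 23. 141 ≡ 9 mod 22. So 4^{141} ≡ 4^{9} ≡ 13 mod 23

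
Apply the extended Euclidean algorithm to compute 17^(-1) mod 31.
Extended GCD: 17(11) + 31(-6) = 1. So 17^(-1) ≡ 11 (mod 31). Verify: 17 × 11 = 187 ≡ 1 (mod 31)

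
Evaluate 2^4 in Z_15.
2^{4} = 16 ≡ 1 (mod 15)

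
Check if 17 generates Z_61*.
ord_61(17) divides 60. For each prime q|60: 17^{30}≡60, 17^{20}≡13, 17^{12}≡20, none ≡ 1. So 17 has order 60 and is a primitive root mod 61.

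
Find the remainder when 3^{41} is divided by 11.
By Fermat: 3^{10} ≡ 1 mod 11. 41 = 4×10 + 1. So 3^{41} ≡ 3^{1} ≡ 3 mod 11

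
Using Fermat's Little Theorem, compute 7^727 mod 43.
By Fermat: 7^{42} ≡ 1 (mod 43). 727 ≡ 13 (mod 42). So 7^{727} ≡ 7^{13} ≡ 7 (mod 43)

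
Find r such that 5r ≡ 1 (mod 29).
Since 29 is prime, by Fermat 5^(-1) ≡ 5^{27} ≡ 6 (mod 29). Verify: 5 × 6 = 30 ≡ 1 (mod 29)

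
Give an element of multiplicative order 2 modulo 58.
57 has order 2 mod 58 since 57^{2} ≡ 1 mod 58 and no smaller power works.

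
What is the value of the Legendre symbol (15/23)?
(15/23) = 15^{11} mod 23 = -1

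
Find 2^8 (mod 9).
By repeated squaring (mod 9): 2^{1}≡2, 2^{2}≡4, 2^{4}≡7, 2^{8}≡4. So 2^{8} ≡ 4 (mod 9)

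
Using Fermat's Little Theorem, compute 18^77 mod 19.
By Fermat: 18^{18} ≡ 1 mod 19. 77 = 4×18 + 5. So 18^{77} ≡ 18^{5} ≡ 18 mod 19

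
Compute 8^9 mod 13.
By repeated squaring (mod 13): 8^{1}≡8, 8^{2}≡12, 8^{4}≡1, 8^{8}≡1. Then 8^{9} = 8^{8+1} ≡ 1 × 8 ≡ 8 (mod 13)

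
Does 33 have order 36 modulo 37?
33^{9} ≡ 1 (mod 37) and 9 < 36, so ord_37(33) = 9 ≠ 36 and 33 is not a primitive root.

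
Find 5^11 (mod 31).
By repeated squaring (mod 31): 5^{1}≡5, 5^{2}≡25, 5^{4}≡5, 5^{8}≡25. Then 5^{11} = 5^{8+2+1} ≡ 25 × 25 × 5 ≡ 25 (mod 31)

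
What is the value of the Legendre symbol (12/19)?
(12/19) = 12^{9} mod 19 = -1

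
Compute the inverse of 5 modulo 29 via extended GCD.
Extended GCD: 5(6) + 29(-1) = 1. So 5^(-1) ≡ 6 mod 29. Verify: 5 × 6 = 30 ≡ 1 mod 29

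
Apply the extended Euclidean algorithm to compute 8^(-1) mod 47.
Extended GCD: 8(6) + 47(-1) = 1. So 8^(-1) ≡ 6 (mod 47). Verify: 8 × 6 = 48 ≡ 1 (mod 47)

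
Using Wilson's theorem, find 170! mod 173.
(172)! = (170)! × (171) × (172) ≡ -1 mod 173. So (170)! ≡ -1 × [(172)(171)]^(-1) ≡ 86 mod 173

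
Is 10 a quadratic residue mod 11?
By Euler's criterion: 10^{5} ≡ 10 mod 11. Since this equals -1 (≡ 10), 10 is not a QR.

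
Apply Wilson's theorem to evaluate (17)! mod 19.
(18)! = (17)! × (18) ≡ -1 (mod 19). So (17)! ≡ -1 × (18)^(-1) ≡ (-1)×(-1) = 1 (mod 19)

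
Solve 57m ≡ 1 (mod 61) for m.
Since 61 is prime, by Fermat 57^(-1) ≡ 57^{59} ≡ 15 (mod 61). Verify: 57 × 15 = 855 ≡ 1 (mod 61)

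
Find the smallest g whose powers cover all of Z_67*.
g = 2. For each prime q|66: 2^{33}≡66, 2^{22}≡37, 2^{6}≡64, none ≡ 1, so ord_67(2) = 66 and 2 is a primitive root.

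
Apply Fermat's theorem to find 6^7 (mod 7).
By Fermat: 6^{6} ≡ 1 (mod 7). So 6^{7} = 6^{6} · 6^{1} ≡ 6^{1} ≡ 6 (mod 7)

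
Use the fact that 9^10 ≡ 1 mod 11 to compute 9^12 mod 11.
By Fermat: 9^{10} ≡ 1 mod 11. So 9^{12} = 9^{10} · 9^{2} ≡ 9^{2} ≡ 4 mod 11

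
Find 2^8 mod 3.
Using Fermat: 2^{2} ≡ 1 mod 3. 8 ≡ 0 mod 2. So 2^{8} ≡ 2^{0} ≡ 1 mod 3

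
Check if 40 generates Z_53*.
40^{26} ≡ 1 mod 53 and 26 < 52, so ord_53(40) = 26 ≠ 52 and 40 is not a primitive root.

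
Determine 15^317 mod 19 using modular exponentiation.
Using Fermat: 15^{18} ≡ 1 mod 19. 317 ≡ 11 mod 18. So 15^{317} ≡ 15^{11} ≡ 3 mod 19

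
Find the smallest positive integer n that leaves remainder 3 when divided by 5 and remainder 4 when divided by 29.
M = 5 × 29 = 145. M₁ = 29, y₁ ≡ 4 mod 5. M₂ = 5, y₂ ≡ 6 mod 29. n = 3×29×4 + 4×5×6 ≡ 33 mod 145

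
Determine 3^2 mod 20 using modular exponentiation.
3^{2} = 9 ≡ 9 mod 20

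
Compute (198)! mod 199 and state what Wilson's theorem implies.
(198)! mod 199 = 198. Since this equals -1 (mod 199), Wilson confirms 199 is prime.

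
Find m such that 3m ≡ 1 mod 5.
Since 5 is prime, by Fermat 3^(-1) ≡ 3^{3} ≡ 2 mod 5. Verify: 3 × 2 = 6 ≡ 1 mod 5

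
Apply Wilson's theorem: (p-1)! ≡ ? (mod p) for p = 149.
By Wilson's theorem, (148)! ≡ -1 ≡ 148 (mod 149)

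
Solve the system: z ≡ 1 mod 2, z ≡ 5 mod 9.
M = 2 × 9 = 18. M₁ = 9, y₁ ≡ 1 mod 2. M₂ = 2, y₂ ≡ 5 mod 9. z = 1×9×1 + 5×2×5 ≡ 5 mod 18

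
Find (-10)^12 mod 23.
By repeated squaring mod 23: (-10)^{1}≡13, (-10)^{2}≡8, (-10)^{4}≡18, (-10)^{8}≡2. Then (-10)^{12} = (-10)^{8+4} ≡ 2 × 18 ≡ 13 mod 23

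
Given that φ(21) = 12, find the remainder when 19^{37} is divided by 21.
By Euler: 19^{12} ≡ 1 mod 21 since gcd(19, 21) = 1. 37 = 3×12 + 1. So 19^{37} ≡ 19^{1} ≡ 19 mod 21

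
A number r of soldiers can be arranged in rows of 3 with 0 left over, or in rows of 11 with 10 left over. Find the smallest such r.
M = 3 × 11 = 33. M₁ = 11, y₁ ≡ 2 (mod 3). M₂ = 3, y₂ ≡ 4 (mod 11). r = 0×11×2 + 10×3×4 ≡ 21 (mod 33)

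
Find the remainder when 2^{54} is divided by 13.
By Fermat: 2^{12} ≡ 1 (mod 13). 54 = 4×12 + 6. So 2^{54} ≡ 2^{6} ≡ 12 (mod 13)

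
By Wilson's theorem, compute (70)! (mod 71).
By Wilson's theorem, (70)! ≡ -1 ≡ 70 (mod 71)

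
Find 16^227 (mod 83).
Using Fermat: 16^{82} ≡ 1 (mod 83). 227 ≡ 63 (mod 82). So 16^{227} ≡ 16^{63} ≡ 64 (mod 83)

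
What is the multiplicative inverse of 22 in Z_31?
Since 31 is prime, by Fermat 22^(-1) ≡ 22^{29} ≡ 24 mod 31. Verify: 22 × 24 = 528 ≡ 1 mod 31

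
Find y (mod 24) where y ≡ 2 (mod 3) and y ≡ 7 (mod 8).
M = 3 × 8 = 24. M₁ = 8, y₁ ≡ 2 (mod 3). M₂ = 3, y₂ ≡ 3 (mod 8). y = 2×8×2 + 7×3×3 ≡ 23 (mod 24)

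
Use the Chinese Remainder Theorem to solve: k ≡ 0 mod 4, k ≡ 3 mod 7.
M = 4 × 7 = 28. M₁ = 7, y₁ ≡ 3 mod 4. M₂ = 4, y₂ ≡ 2 mod 7. k = 0×7×3 + 3×4×2 ≡ 24 mod 28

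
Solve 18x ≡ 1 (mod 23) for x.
Since 23 is prime, by Fermat 18^(-1) ≡ 18^{21} ≡ 9 (mod 23). Verify: 18 × 9 = 162 ≡ 1 (mod 23)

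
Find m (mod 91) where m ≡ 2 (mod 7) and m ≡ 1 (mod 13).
M = 7 × 13 = 91. M₁ = 13, y₁ ≡ 6 (mod 7). M₂ = 7, y₂ ≡ 2 (mod 13). m = 2×13×6 + 1×7×2 ≡ 79 (mod 91)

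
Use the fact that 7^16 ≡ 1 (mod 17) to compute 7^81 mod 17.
By Fermat: 7^{16} ≡ 1 (mod 17). 81 = 5×16 + 1. So 7^{81} ≡ 7^{1} ≡ 7 (mod 17)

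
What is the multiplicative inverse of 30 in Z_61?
Since 61 is prime, by Fermat 30^(-1) ≡ 30^{59} ≡ 59 (mod 61). Verify: 30 × 59 = 1770 ≡ 1 (mod 61)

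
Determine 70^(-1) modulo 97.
Since 97 is prime, by Fermat 70^(-1) ≡ 70^{95} ≡ 79 (mod 97). Verify: 70 × 79 = 5530 ≡ 1 (mod 97)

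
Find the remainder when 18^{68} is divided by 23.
By Fermat: 18^{22} ≡ 1 (mod 23). 68 = 3×22 + 2. So 18^{68} ≡ 18^{2} ≡ 2 (mod 23)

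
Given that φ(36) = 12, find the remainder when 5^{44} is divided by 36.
By Euler: 5^{12} ≡ 1 (mod 36) since gcd(5, 36) = 1. 44 = 3×12 + 8. So 5^{44} ≡ 5^{8} ≡ 25 (mod 36)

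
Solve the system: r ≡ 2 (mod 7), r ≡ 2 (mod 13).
M = 7 × 13 = 91. M₁ = 13, y₁ ≡ 6 (mod 7). M₂ = 7, y₂ ≡ 2 (mod 13). r = 2×13×6 + 2×7×2 ≡ 2 (mod 91)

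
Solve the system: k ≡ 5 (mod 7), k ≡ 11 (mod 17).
M = 7 × 17 = 119. M₁ = 17, y₁ ≡ 5 (mod 7). M₂ = 7, y₂ ≡ 5 (mod 17). k = 5×17×5 + 11×7×5 ≡ 96 (mod 119)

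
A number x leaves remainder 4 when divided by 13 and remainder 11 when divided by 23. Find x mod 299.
M = 13 × 23 = 299. M₁ = 23, y₁ ≡ 4 mod 13. M₂ = 13, y₂ ≡ 16 mod 23. x = 4×23×4 + 11×13×16 ≡ 264 mod 299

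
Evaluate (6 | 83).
(6/83) = 6^{41} mod 83 = -1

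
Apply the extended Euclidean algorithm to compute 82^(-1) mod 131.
Extended GCD: 82(8) + 131(-5) = 1. So 82^(-1) ≡ 8 mod 131. Verify: 82 × 8 = 656 ≡ 1 mod 131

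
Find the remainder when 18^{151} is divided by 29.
By Fermat: 18^{28} ≡ 1 mod 29. 151 = 5×28 + 11. So 18^{151} ≡ 18^{11} ≡ 19 mod 29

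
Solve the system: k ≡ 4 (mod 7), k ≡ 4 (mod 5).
M = 7 × 5 = 35. M₁ = 5, y₁ ≡ 3 (mod 7). M₂ = 7, y₂ ≡ 3 (mod 5). k = 4×5×3 + 4×7×3 ≡ 4 (mod 35)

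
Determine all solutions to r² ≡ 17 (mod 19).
The square roots of 17 mod 19 are 6 and 13. Verify: 6² = 36 ≡ 17 (mod 19)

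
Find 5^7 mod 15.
By repeated squaring mod 15: 5^{1}≡5, 5^{2}≡10, 5^{4}≡10. Then 5^{7} = 5^{4+2+1} ≡ 10 × 10 × 5 ≡ 5 mod 15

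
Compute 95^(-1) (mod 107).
Since 107 is prime, by Fermat 95^(-1) ≡ 95^{105} ≡ 98 (mod 107). Verify: 95 × 98 = 9310 ≡ 1 (mod 107)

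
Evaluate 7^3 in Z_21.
7^{3} = 343 ≡ 7 mod 21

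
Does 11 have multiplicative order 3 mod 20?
Powers of 11 mod 20: 11^1≡11, 11^2≡1. Already 11^2≡1, so the order is 2 < 3. No, the actual order is 2.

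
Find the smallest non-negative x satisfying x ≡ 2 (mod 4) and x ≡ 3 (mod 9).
M = 4 × 9 = 36. M₁ = 9, y₁ ≡ 1 (mod 4). M₂ = 4, y₂ ≡ 7 (mod 9). x = 2×9×1 + 3×4×7 ≡ 30 (mod 36)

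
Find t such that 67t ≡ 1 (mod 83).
Since 83 is prime, by Fermat 67^(-1) ≡ 67^{81} ≡ 57 (mod 83). Verify: 67 × 57 = 3819 ≡ 1 (mod 83)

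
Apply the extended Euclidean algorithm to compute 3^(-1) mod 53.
Extended GCD: 3(18) + 53(-1) = 1. So 3^(-1) ≡ 18 mod 53. Verify: 3 × 18 = 54 ≡ 1 mod 53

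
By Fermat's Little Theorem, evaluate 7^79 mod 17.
By Fermat: 7^{16} ≡ 1 mod 17. 79 = 4×16 + 15. So 7^{79} ≡ 7^{15} ≡ 5 mod 17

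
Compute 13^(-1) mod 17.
Since 17 is prime, by Fermat 13^(-1) ≡ 13^{15} ≡ 4 mod 17. Verify: 13 × 4 = 52 ≡ 1 mod 17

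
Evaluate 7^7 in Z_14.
By repeated squaring mod 14: 7^{1}≡7, 7^{2}≡7, 7^{4}≡7. Then 7^{7} = 7^{4+2+1} ≡ 7 × 7 × 7 ≡ 7 mod 14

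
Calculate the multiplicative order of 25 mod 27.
Powers of 25 mod 27: 25^1≡25, 25^2≡4, 25^3≡19, 25^4≡16, 25^5≡22, 25^6≡10, 25^7≡7, 25^8≡13, 25^9≡1. So the order of 25 is 9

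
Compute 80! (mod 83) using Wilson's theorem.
(82)! = (80)! × (81) × (82) ≡ -1 (mod 83). So (80)! ≡ -1 × [(82)(81)]^(-1) ≡ 41 (mod 83)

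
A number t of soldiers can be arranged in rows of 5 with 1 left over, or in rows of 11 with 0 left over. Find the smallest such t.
M = 5 × 11 = 55. M₁ = 11, y₁ ≡ 1 (mod 5). M₂ = 5, y₂ ≡ 9 (mod 11). t = 1×11×1 + 0×5×9 ≡ 11 (mod 55)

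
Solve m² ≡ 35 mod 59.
The square roots of 35 mod 59 are 25 and 34. Verify: 25² = 625 ≡ 35 mod 59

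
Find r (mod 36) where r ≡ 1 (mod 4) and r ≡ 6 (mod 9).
M = 4 × 9 = 36. M₁ = 9, y₁ ≡ 1 (mod 4). M₂ = 4, y₂ ≡ 7 (mod 9). r = 1×9×1 + 6×4×7 ≡ 33 (mod 36)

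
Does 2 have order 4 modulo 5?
ord_5(2) divides 4. For each prime q|4: 2^{2}≡4, none ≡ 1. So 2 has order 4 and is a primitive root mod 5.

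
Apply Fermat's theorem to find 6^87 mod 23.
By Fermat: 6^{22} ≡ 1 mod 23. 87 = 3×22 + 21. So 6^{87} ≡ 6^{21} ≡ 4 mod 23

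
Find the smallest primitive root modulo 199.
g = 3. Powers: [3, 9, 27, 81, 44, 132, 197, 193, ...] generates all 198 non-zero residues.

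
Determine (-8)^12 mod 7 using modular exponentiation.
Using Fermat: (-8)^{6} ≡ 1 (mod 7). 12 ≡ 0 (mod 6). So (-8)^{12} ≡ (-8)^{0} ≡ 1 (mod 7)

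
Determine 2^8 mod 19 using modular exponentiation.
By repeated squaring (mod 19): 2^{1}≡2, 2^{2}≡4, 2^{4}≡16, 2^{8}≡9. So 2^{8} ≡ 9 (mod 19)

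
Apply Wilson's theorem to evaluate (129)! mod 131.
(130)! = (129)! × (130) ≡ -1 mod 131. So (129)! ≡ -1 × (130)^(-1) ≡ (-1)×(-1) = 1 mod 131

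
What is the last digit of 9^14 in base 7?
Using Fermat: 9^{6} ≡ 1 (mod 7). 14 ≡ 2 (mod 6). So 9^{14} ≡ 9^{2} ≡ 4 (mod 7)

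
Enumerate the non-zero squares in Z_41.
Squares in Z_41*: {1, 2, 4, 5, 8, 9, 10, 16, 18, 20, 21, 23, 25, 31, 32, 33, 36, 37, 39, 40}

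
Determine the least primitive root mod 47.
g = 5. For each prime q|46: 5^{23}≡46, 5^{2}≡25, none ≡ 1, so ord_47(5) = 46 and 5 is a primitive root.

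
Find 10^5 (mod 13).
By repeated squaring (mod 13): 10^{1}≡10, 10^{2}≡9, 10^{4}≡3. Then 10^{5} = 10^{4+1} ≡ 3 × 10 ≡ 4 (mod 13)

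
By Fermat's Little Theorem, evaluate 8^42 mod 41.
By Fermat: 8^{40} ≡ 1 mod 41. So 8^{42} = 8^{40} · 8^{2} ≡ 8^{2} ≡ 23 mod 41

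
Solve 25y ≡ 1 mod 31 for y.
Since 31 is prime, by Fermat 25^(-1) ≡ 25^{29} ≡ 5 mod 31. Verify: 25 × 5 = 125 ≡ 1 mod 31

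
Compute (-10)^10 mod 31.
By repeated squaring (mod 31): (-10)^{1}≡21, (-10)^{2}≡7, (-10)^{4}≡18, (-10)^{8}≡14. Then (-10)^{10} = (-10)^{8+2} ≡ 14 × 7 ≡ 5 (mod 31)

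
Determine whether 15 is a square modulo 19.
By Euler's criterion: 15^{9} ≡ 18 mod 19. Since this equals -1 (≡ 18), 15 is not a QR.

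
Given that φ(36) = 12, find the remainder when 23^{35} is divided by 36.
By Euler: 23^{12} ≡ 1 (mod 36) since gcd(23, 36) = 1. 35 = 2×12 + 11. So 23^{35} ≡ 23^{11} ≡ 11 (mod 36)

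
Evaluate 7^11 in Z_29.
By repeated squaring mod 29: 7^{1}≡7, 7^{2}≡20, 7^{4}≡23, 7^{8}≡7. Then 7^{11} = 7^{8+2+1} ≡ 7 × 20 × 7 ≡ 23 mod 29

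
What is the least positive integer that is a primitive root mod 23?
g = 5. For each prime q|22: 5^{11}≡22, 5^{2}≡2, none ≡ 1, so ord_23(5) = 22 and 5 is a primitive root.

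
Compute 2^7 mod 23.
By repeated squaring mod 23: 2^{1}≡2, 2^{2}≡4, 2^{4}≡16. Then 2^{7} = 2^{4+2+1} ≡ 16 × 4 × 2 ≡ 13 mod 23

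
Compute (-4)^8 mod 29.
By repeated squaring mod 29: (-4)^{1}≡25, (-4)^{2}≡16, (-4)^{4}≡24, (-4)^{8}≡25. So (-4)^{8} ≡ 25 mod 29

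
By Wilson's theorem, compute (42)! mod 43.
By Wilson's theorem, (42)! ≡ -1 ≡ 42 mod 43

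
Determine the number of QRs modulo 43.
For prime 43, there are (p-1)/2 = (43-1)/2 = 21 quadratic residues (excluding 0).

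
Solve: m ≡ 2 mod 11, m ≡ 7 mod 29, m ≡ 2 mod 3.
M = 11 × 29 × 3 = 957. M₁ = 87, y₁ ≡ 10 mod 11. M₂ = 33, y₂ ≡ 22 mod 29. M₃ = 319, y₃ ≡ 1 mod 3. m = 2×87×10 + 7×33×22 + 2×319×1 ≡ 761 mod 957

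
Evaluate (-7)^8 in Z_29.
By repeated squaring (mod 29): (-7)^{1}≡22, (-7)^{2}≡20, (-7)^{4}≡23, (-7)^{8}≡7. So (-7)^{8} ≡ 7 (mod 29)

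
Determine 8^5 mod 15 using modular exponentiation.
By repeated squaring mod 15: 8^{1}≡8, 8^{2}≡4, 8^{4}≡1. Then 8^{5} = 8^{4+1} ≡ 1 × 8 ≡ 8 mod 15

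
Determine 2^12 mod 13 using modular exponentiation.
Using Fermat: 2^{12} ≡ 1 mod 13. 12 ≡ 0 mod 12. So 2^{12} ≡ 2^{0} ≡ 1 mod 13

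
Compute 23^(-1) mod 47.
Since 47 is prime, by Fermat 23^(-1) ≡ 23^{45} ≡ 45 mod 47. Verify: 23 × 45 = 1035 ≡ 1 mod 47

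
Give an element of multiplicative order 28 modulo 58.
3 has order 28 mod 58 since 3^{28} ≡ 1 (mod 58) and no smaller power works.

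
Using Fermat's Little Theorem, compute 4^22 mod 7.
By Fermat: 4^{6} ≡ 1 mod 7. 22 = 3×6 + 4. So 4^{22} ≡ 4^{4} ≡ 4 mod 7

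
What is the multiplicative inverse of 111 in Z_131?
Since 131 is prime, by Fermat 111^(-1) ≡ 111^{129} ≡ 72 mod 131. Verify: 111 × 72 = 7992 ≡ 1 mod 131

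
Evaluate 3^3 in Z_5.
3^{3} = 27 ≡ 2 mod 5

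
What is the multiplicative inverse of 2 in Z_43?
Since 43 is prime, by Fermat 2^(-1) ≡ 2^{41} ≡ 22 (mod 43). Verify: 2 × 22 = 44 ≡ 1 (mod 43)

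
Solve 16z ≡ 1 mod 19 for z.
Since 19 is prime, by Fermat 16^(-1) ≡ 16^{17} ≡ 6 mod 19. Verify: 16 × 6 = 96 ≡ 1 mod 19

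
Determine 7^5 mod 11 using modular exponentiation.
By repeated squaring mod 11: 7^{1}≡7, 7^{2}≡5, 7^{4}≡3. Then 7^{5} = 7^{4+1} ≡ 3 × 7 ≡ 10 mod 11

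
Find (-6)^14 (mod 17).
By repeated squaring (mod 17): (-6)^{1}≡11, (-6)^{2}≡2, (-6)^{4}≡4, (-6)^{8}≡16. Then (-6)^{14} = (-6)^{8+4+2} ≡ 16 × 4 × 2 ≡ 9 (mod 17)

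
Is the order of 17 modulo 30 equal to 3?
Powers of 17 mod 30: 17^1≡17, 17^2≡19, 17^3≡23, 17^4≡1. 17^3≡23≢1, so ord ≠ 3. No, the actual order is 4.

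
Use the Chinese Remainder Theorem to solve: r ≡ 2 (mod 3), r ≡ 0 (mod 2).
M = 3 × 2 = 6. M₁ = 2, y₁ ≡ 2 (mod 3). M₂ = 3, y₂ ≡ 1 (mod 2). r = 2×2×2 + 0×3×1 ≡ 2 (mod 6)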